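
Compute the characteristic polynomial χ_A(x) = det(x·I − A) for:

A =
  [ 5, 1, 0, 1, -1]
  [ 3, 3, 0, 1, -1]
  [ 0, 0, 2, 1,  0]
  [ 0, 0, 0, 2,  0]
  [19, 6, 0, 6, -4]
x^5 - 8*x^4 + 25*x^3 - 38*x^2 + 28*x - 8

Expanding det(x·I − A) (e.g. by cofactor expansion or by noting that A is similar to its Jordan form J, which has the same characteristic polynomial as A) gives
  χ_A(x) = x^5 - 8*x^4 + 25*x^3 - 38*x^2 + 28*x - 8
which factors as (x - 2)^3*(x - 1)^2. The eigenvalues (with algebraic multiplicities) are λ = 1 with multiplicity 2, λ = 2 with multiplicity 3.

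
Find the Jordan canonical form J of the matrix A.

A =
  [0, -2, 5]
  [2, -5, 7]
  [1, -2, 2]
J_3(-1)

The characteristic polynomial is
  det(x·I − A) = x^3 + 3*x^2 + 3*x + 1 = (x + 1)^3

Eigenvalues and multiplicities (the geometric multiplicity of λ is n − rank(A − λI), which equals the number of Jordan blocks for λ):
  λ = -1: algebraic multiplicity = 3, geometric multiplicity = 1

Determining the block sizes for each eigenvalue:
  λ = -1: one block (gm = 1), so the single block has size am = 3 → block sizes [3]

Assembling the blocks gives a Jordan form
J =
  [-1,  1,  0]
  [ 0, -1,  1]
  [ 0,  0, -1]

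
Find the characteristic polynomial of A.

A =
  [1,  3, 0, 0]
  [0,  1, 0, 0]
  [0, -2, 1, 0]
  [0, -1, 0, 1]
x^4 - 4*x^3 + 6*x^2 - 4*x + 1

Expanding det(x·I − A) (e.g. by cofactor expansion or by noting that A is similar to its Jordan form J, which has the same characteristic polynomial as A) gives
  χ_A(x) = x^4 - 4*x^3 + 6*x^2 - 4*x + 1
which factors as (x - 1)^4. The eigenvalues (with algebraic multiplicities) are λ = 1 with multiplicity 4.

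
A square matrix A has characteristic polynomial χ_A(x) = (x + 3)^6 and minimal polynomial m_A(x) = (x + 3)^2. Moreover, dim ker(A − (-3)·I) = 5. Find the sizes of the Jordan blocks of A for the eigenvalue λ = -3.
Block sizes for λ = -3: [2, 1, 1, 1, 1]

Step 1 — from the characteristic polynomial, algebraic multiplicity of λ = -3 is 6. From dim ker(A − (-3)·I) = 5, there are exactly 5 Jordan blocks for λ = -3.
Step 2 — from the minimal polynomial, the factor (x + 3)^2 tells us the largest block for λ = -3 has size 2.
Step 3 — with total size 6, 5 blocks, and largest block 2, the block sizes (in nonincreasing order) are [2, 1, 1, 1, 1].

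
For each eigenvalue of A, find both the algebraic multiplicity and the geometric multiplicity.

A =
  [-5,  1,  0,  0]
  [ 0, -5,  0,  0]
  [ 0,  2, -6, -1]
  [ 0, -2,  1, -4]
λ = -5: alg = 4, geom = 2

Step 1 — factor the characteristic polynomial to read off the algebraic multiplicities:
  χ_A(x) = (x + 5)^4

Step 2 — compute geometric multiplicities via the rank-nullity identity g(λ) = n − rank(A − λI):
  rank(A − (-5)·I) = 2, so dim ker(A − (-5)·I) = n − 2 = 2

Summary:
  λ = -5: algebraic multiplicity = 4, geometric multiplicity = 2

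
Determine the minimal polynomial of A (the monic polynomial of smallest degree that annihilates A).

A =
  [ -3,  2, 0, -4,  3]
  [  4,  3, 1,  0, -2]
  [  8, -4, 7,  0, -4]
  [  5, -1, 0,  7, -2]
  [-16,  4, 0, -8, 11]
x^3 - 15*x^2 + 75*x - 125

The characteristic polynomial is χ_A(x) = (x - 5)^5, so the eigenvalues are known. The minimal polynomial is
  m_A(x) = Π_λ (x − λ)^{k_λ}
where k_λ is the size of the *largest* Jordan block for λ (equivalently, the smallest k with (A − λI)^k v = 0 for every generalised eigenvector v of λ).

  λ = 5: largest Jordan block has size 3, contributing (x − 5)^3

So m_A(x) = (x - 5)^3 = x^3 - 15*x^2 + 75*x - 125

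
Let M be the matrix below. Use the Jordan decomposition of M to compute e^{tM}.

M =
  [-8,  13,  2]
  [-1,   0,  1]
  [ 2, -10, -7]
e^{tM} =
  [-3*t*exp(-5*t) + exp(-5*t), 3*t^2*exp(-5*t) + 13*t*exp(-5*t), 3*t^2*exp(-5*t)/2 + 2*t*exp(-5*t)]
  [-t*exp(-5*t), t^2*exp(-5*t) + 5*t*exp(-5*t) + exp(-5*t), t^2*exp(-5*t)/2 + t*exp(-5*t)]
  [2*t*exp(-5*t), -2*t^2*exp(-5*t) - 10*t*exp(-5*t), -t^2*exp(-5*t) - 2*t*exp(-5*t) + exp(-5*t)]

Strategy: write M = P · J · P⁻¹ where J is a Jordan canonical form, so e^{tM} = P · e^{tJ} · P⁻¹, and e^{tJ} can be computed block-by-block.

M has Jordan form
J =
  [-5,  1,  0]
  [ 0, -5,  1]
  [ 0,  0, -5]
(up to reordering of blocks).

Per-block formulas:
  For a 3×3 Jordan block J_3(-5): exp(t · J_3(-5)) = e^(-5t)·(I + t·N + (t^2/2)·N^2), where N is the 3×3 nilpotent shift.

After assembling e^{tJ} and conjugating by P, we get:

e^{tM} =
  [-3*t*exp(-5*t) + exp(-5*t), 3*t^2*exp(-5*t) + 13*t*exp(-5*t), 3*t^2*exp(-5*t)/2 + 2*t*exp(-5*t)]
  [-t*exp(-5*t), t^2*exp(-5*t) + 5*t*exp(-5*t) + exp(-5*t), t^2*exp(-5*t)/2 + t*exp(-5*t)]
  [2*t*exp(-5*t), -2*t^2*exp(-5*t) - 10*t*exp(-5*t), -t^2*exp(-5*t) - 2*t*exp(-5*t) + exp(-5*t)]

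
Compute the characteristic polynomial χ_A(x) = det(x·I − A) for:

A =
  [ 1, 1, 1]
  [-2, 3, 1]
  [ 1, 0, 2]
x^3 - 6*x^2 + 12*x - 8

Expanding det(x·I − A) (e.g. by cofactor expansion or by noting that A is similar to its Jordan form J, which has the same characteristic polynomial as A) gives
  χ_A(x) = x^3 - 6*x^2 + 12*x - 8
which factors as (x - 2)^3. The eigenvalues (with algebraic multiplicities) are λ = 2 with multiplicity 3.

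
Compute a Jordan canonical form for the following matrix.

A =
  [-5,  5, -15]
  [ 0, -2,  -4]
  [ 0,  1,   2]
J_1(-5) ⊕ J_2(0)

The characteristic polynomial is
  det(x·I − A) = x^3 + 5*x^2 = x^2*(x + 5)

Eigenvalues and multiplicities (the geometric multiplicity of λ is n − rank(A − λI), which equals the number of Jordan blocks for λ):
  λ = -5: algebraic multiplicity = 1, geometric multiplicity = 1
  λ = 0: algebraic multiplicity = 2, geometric multiplicity = 1

Determining the block sizes for each eigenvalue:
  λ = -5: one block (gm = 1), so the single block has size am = 1 → block sizes [1]
  λ = 0: one block (gm = 1), so the single block has size am = 2 → block sizes [2]

Assembling the blocks gives a Jordan form
J =
  [-5, 0, 0]
  [ 0, 0, 1]
  [ 0, 0, 0]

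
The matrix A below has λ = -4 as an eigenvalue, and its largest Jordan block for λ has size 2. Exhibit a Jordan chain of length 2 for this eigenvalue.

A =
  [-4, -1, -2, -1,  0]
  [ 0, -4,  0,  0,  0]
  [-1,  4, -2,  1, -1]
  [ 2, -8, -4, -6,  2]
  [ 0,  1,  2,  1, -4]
A Jordan chain for λ = -4 of length 2:
v_1 = (0, 0, -1, 2, 0)ᵀ
v_2 = (1, 0, 0, 0, 0)ᵀ

Let N = A − (-4)·I. We want v_2 with N^2 v_2 = 0 but N^1 v_2 ≠ 0; then v_{j-1} := N · v_j for j = 2, …, 2.

Pick v_2 = (1, 0, 0, 0, 0)ᵀ.
Then v_1 = N · v_2 = (0, 0, -1, 2, 0)ᵀ.

Sanity check: (A − (-4)·I) v_1 = (0, 0, 0, 0, 0)ᵀ = 0. ✓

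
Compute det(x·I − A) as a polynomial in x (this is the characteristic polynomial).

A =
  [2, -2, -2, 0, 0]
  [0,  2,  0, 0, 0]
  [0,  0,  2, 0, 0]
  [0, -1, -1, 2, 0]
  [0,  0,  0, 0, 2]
x^5 - 10*x^4 + 40*x^3 - 80*x^2 + 80*x - 32

Expanding det(x·I − A) (e.g. by cofactor expansion or by noting that A is similar to its Jordan form J, which has the same characteristic polynomial as A) gives
  χ_A(x) = x^5 - 10*x^4 + 40*x^3 - 80*x^2 + 80*x - 32
which factors as (x - 2)^5. The eigenvalues (with algebraic multiplicities) are λ = 2 with multiplicity 5.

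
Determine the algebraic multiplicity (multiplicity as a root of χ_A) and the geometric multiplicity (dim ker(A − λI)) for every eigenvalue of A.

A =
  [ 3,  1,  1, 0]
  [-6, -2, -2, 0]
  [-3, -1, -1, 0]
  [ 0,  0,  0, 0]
λ = 0: alg = 4, geom = 3

Step 1 — factor the characteristic polynomial to read off the algebraic multiplicities:
  χ_A(x) = x^4

Step 2 — compute geometric multiplicities via the rank-nullity identity g(λ) = n − rank(A − λI):
  rank(A − (0)·I) = 1, so dim ker(A − (0)·I) = n − 1 = 3

Summary:
  λ = 0: algebraic multiplicity = 4, geometric multiplicity = 3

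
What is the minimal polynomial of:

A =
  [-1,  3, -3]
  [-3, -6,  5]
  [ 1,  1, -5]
x^3 + 12*x^2 + 48*x + 64

The characteristic polynomial is χ_A(x) = (x + 4)^3, so the eigenvalues are known. The minimal polynomial is
  m_A(x) = Π_λ (x − λ)^{k_λ}
where k_λ is the size of the *largest* Jordan block for λ (equivalently, the smallest k with (A − λI)^k v = 0 for every generalised eigenvector v of λ).

  λ = -4: largest Jordan block has size 3, contributing (x + 4)^3

So m_A(x) = (x + 4)^3 = x^3 + 12*x^2 + 48*x + 64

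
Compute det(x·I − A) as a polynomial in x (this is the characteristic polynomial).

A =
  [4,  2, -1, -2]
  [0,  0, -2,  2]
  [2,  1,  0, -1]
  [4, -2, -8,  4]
x^4 - 8*x^3 + 24*x^2 - 32*x + 16

Expanding det(x·I − A) (e.g. by cofactor expansion or by noting that A is similar to its Jordan form J, which has the same characteristic polynomial as A) gives
  χ_A(x) = x^4 - 8*x^3 + 24*x^2 - 32*x + 16
which factors as (x - 2)^4. The eigenvalues (with algebraic multiplicities) are λ = 2 with multiplicity 4.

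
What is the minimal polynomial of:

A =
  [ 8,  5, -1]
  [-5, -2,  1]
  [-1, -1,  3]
x^3 - 9*x^2 + 27*x - 27

The characteristic polynomial is χ_A(x) = (x - 3)^3, so the eigenvalues are known. The minimal polynomial is
  m_A(x) = Π_λ (x − λ)^{k_λ}
where k_λ is the size of the *largest* Jordan block for λ (equivalently, the smallest k with (A − λI)^k v = 0 for every generalised eigenvector v of λ).

  λ = 3: largest Jordan block has size 3, contributing (x − 3)^3

So m_A(x) = (x - 3)^3 = x^3 - 9*x^2 + 27*x - 27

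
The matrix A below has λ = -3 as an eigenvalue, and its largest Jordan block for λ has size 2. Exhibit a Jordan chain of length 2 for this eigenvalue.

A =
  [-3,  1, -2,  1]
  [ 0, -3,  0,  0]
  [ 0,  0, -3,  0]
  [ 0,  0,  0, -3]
A Jordan chain for λ = -3 of length 2:
v_1 = (1, 0, 0, 0)ᵀ
v_2 = (0, 1, 0, 0)ᵀ

Let N = A − (-3)·I. We want v_2 with N^2 v_2 = 0 but N^1 v_2 ≠ 0; then v_{j-1} := N · v_j for j = 2, …, 2.

Pick v_2 = (0, 1, 0, 0)ᵀ.
Then v_1 = N · v_2 = (1, 0, 0, 0)ᵀ.

Sanity check: (A − (-3)·I) v_1 = (0, 0, 0, 0)ᵀ = 0. ✓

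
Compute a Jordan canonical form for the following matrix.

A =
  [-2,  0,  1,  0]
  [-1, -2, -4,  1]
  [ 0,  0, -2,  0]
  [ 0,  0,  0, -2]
J_3(-2) ⊕ J_1(-2)

The characteristic polynomial is
  det(x·I − A) = x^4 + 8*x^3 + 24*x^2 + 32*x + 16 = (x + 2)^4

Eigenvalues and multiplicities (the geometric multiplicity of λ is n − rank(A − λI), which equals the number of Jordan blocks for λ):
  λ = -2: algebraic multiplicity = 4, geometric multiplicity = 2

Determining the block sizes for each eigenvalue:
  λ = -2: with am = 4 and gm = 2, the partition is not yet determined (e.g. several partitions of 4 into 2 parts exist). Let N = A − (-2)·I. Computing rank(N^1) = 2, rank(N^2) = 1, rank(N^3) = 0; the number of blocks of size ≥ j is rank(N^{j−1}) − rank(N^j), giving [2, 1, 1]. So we have 1 block(s) of size 3, 1 block(s) of size 1 → block sizes [3, 1]

Assembling the blocks gives a Jordan form
J =
  [-2,  1,  0,  0]
  [ 0, -2,  1,  0]
  [ 0,  0, -2,  0]
  [ 0,  0,  0, -2]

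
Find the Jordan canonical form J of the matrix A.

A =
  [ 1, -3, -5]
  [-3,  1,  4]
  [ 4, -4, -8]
J_3(-2)

The characteristic polynomial is
  det(x·I − A) = x^3 + 6*x^2 + 12*x + 8 = (x + 2)^3

Eigenvalues and multiplicities (the geometric multiplicity of λ is n − rank(A − λI), which equals the number of Jordan blocks for λ):
  λ = -2: algebraic multiplicity = 3, geometric multiplicity = 1

Determining the block sizes for each eigenvalue:
  λ = -2: one block (gm = 1), so the single block has size am = 3 → block sizes [3]

Assembling the blocks gives a Jordan form
J =
  [-2,  1,  0]
  [ 0, -2,  1]
  [ 0,  0, -2]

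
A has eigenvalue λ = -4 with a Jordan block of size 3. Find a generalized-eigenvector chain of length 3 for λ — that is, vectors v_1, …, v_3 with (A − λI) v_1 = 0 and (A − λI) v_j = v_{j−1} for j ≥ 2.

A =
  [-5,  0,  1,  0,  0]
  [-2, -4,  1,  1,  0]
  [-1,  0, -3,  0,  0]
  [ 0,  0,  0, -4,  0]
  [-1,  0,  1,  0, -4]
A Jordan chain for λ = -4 of length 3:
v_1 = (0, 1, 0, 0, 0)ᵀ
v_2 = (-1, -2, -1, 0, -1)ᵀ
v_3 = (1, 0, 0, 0, 0)ᵀ

Let N = A − (-4)·I. We want v_3 with N^3 v_3 = 0 but N^2 v_3 ≠ 0; then v_{j-1} := N · v_j for j = 3, …, 2.

Pick v_3 = (1, 0, 0, 0, 0)ᵀ.
Then v_2 = N · v_3 = (-1, -2, -1, 0, -1)ᵀ.
Then v_1 = N · v_2 = (0, 1, 0, 0, 0)ᵀ.

Sanity check: (A − (-4)·I) v_1 = (0, 0, 0, 0, 0)ᵀ = 0. ✓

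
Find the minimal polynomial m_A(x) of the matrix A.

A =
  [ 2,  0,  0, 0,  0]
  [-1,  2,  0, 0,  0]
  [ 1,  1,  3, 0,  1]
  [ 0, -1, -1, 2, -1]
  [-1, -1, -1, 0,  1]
x^3 - 6*x^2 + 12*x - 8

The characteristic polynomial is χ_A(x) = (x - 2)^5, so the eigenvalues are known. The minimal polynomial is
  m_A(x) = Π_λ (x − λ)^{k_λ}
where k_λ is the size of the *largest* Jordan block for λ (equivalently, the smallest k with (A − λI)^k v = 0 for every generalised eigenvector v of λ).

  λ = 2: largest Jordan block has size 3, contributing (x − 2)^3

So m_A(x) = (x - 2)^3 = x^3 - 6*x^2 + 12*x - 8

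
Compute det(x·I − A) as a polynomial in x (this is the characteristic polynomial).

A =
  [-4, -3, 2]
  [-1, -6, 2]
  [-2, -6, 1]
x^3 + 9*x^2 + 27*x + 27

Expanding det(x·I − A) (e.g. by cofactor expansion or by noting that A is similar to its Jordan form J, which has the same characteristic polynomial as A) gives
  χ_A(x) = x^3 + 9*x^2 + 27*x + 27
which factors as (x + 3)^3. The eigenvalues (with algebraic multiplicities) are λ = -3 with multiplicity 3.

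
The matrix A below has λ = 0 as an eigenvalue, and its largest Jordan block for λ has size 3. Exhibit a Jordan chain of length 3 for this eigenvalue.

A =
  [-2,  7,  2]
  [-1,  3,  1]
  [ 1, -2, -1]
A Jordan chain for λ = 0 of length 3:
v_1 = (-1, 0, -1)ᵀ
v_2 = (-2, -1, 1)ᵀ
v_3 = (1, 0, 0)ᵀ

Let N = A − (0)·I. We want v_3 with N^3 v_3 = 0 but N^2 v_3 ≠ 0; then v_{j-1} := N · v_j for j = 3, …, 2.

Pick v_3 = (1, 0, 0)ᵀ.
Then v_2 = N · v_3 = (-2, -1, 1)ᵀ.
Then v_1 = N · v_2 = (-1, 0, -1)ᵀ.

Sanity check: (A − (0)·I) v_1 = (0, 0, 0)ᵀ = 0. ✓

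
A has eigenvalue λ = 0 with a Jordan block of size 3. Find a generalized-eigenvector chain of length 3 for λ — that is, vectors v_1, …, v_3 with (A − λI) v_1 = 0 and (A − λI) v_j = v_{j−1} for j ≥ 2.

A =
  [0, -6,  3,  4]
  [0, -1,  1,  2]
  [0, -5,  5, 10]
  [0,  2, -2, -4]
A Jordan chain for λ = 0 of length 3:
v_1 = (-1, 0, 0, 0)ᵀ
v_2 = (-6, -1, -5, 2)ᵀ
v_3 = (0, 1, 0, 0)ᵀ

Let N = A − (0)·I. We want v_3 with N^3 v_3 = 0 but N^2 v_3 ≠ 0; then v_{j-1} := N · v_j for j = 3, …, 2.

Pick v_3 = (0, 1, 0, 0)ᵀ.
Then v_2 = N · v_3 = (-6, -1, -5, 2)ᵀ.
Then v_1 = N · v_2 = (-1, 0, 0, 0)ᵀ.

Sanity check: (A − (0)·I) v_1 = (0, 0, 0, 0)ᵀ = 0. ✓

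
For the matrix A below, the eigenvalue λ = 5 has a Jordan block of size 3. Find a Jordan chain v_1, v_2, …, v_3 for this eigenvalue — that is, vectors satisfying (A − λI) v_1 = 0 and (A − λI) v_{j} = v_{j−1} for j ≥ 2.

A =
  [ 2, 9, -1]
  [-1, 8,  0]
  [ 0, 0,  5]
A Jordan chain for λ = 5 of length 3:
v_1 = (3, 1, 0)ᵀ
v_2 = (-1, 0, 0)ᵀ
v_3 = (0, 0, 1)ᵀ

Let N = A − (5)·I. We want v_3 with N^3 v_3 = 0 but N^2 v_3 ≠ 0; then v_{j-1} := N · v_j for j = 3, …, 2.

Pick v_3 = (0, 0, 1)ᵀ.
Then v_2 = N · v_3 = (-1, 0, 0)ᵀ.
Then v_1 = N · v_2 = (3, 1, 0)ᵀ.

Sanity check: (A − (5)·I) v_1 = (0, 0, 0)ᵀ = 0. ✓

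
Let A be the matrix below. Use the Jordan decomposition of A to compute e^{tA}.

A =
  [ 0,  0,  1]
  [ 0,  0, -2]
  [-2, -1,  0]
e^{tA} =
  [1 - t^2, -t^2/2, t]
  [2*t^2, t^2 + 1, -2*t]
  [-2*t, -t, 1]

Strategy: write A = P · J · P⁻¹ where J is a Jordan canonical form, so e^{tA} = P · e^{tJ} · P⁻¹, and e^{tJ} can be computed block-by-block.

A has Jordan form
J =
  [0, 1, 0]
  [0, 0, 1]
  [0, 0, 0]
(up to reordering of blocks).

Per-block formulas:
  For a 3×3 Jordan block J_3(0): exp(t · J_3(0)) = e^(0t)·(I + t·N + (t^2/2)·N^2), where N is the 3×3 nilpotent shift.

After assembling e^{tJ} and conjugating by P, we get:

e^{tA} =
  [1 - t^2, -t^2/2, t]
  [2*t^2, t^2 + 1, -2*t]
  [-2*t, -t, 1]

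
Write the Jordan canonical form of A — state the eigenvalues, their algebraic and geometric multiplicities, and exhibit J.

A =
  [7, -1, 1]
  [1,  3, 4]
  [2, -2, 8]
J_3(6)

The characteristic polynomial is
  det(x·I − A) = x^3 - 18*x^2 + 108*x - 216 = (x - 6)^3

Eigenvalues and multiplicities (the geometric multiplicity of λ is n − rank(A − λI), which equals the number of Jordan blocks for λ):
  λ = 6: algebraic multiplicity = 3, geometric multiplicity = 1

Determining the block sizes for each eigenvalue:
  λ = 6: one block (gm = 1), so the single block has size am = 3 → block sizes [3]

Assembling the blocks gives a Jordan form
J =
  [6, 1, 0]
  [0, 6, 1]
  [0, 0, 6]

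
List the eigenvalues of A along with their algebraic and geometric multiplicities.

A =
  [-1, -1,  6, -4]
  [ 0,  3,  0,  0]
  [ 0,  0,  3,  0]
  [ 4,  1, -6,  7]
λ = 3: alg = 4, geom = 3

Step 1 — factor the characteristic polynomial to read off the algebraic multiplicities:
  χ_A(x) = (x - 3)^4

Step 2 — compute geometric multiplicities via the rank-nullity identity g(λ) = n − rank(A − λI):
  rank(A − (3)·I) = 1, so dim ker(A − (3)·I) = n − 1 = 3

Summary:
  λ = 3: algebraic multiplicity = 4, geometric multiplicity = 3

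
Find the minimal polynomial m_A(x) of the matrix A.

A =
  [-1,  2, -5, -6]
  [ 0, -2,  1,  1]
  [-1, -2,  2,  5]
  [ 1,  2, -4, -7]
x^3 + 6*x^2 + 12*x + 8

The characteristic polynomial is χ_A(x) = (x + 2)^4, so the eigenvalues are known. The minimal polynomial is
  m_A(x) = Π_λ (x − λ)^{k_λ}
where k_λ is the size of the *largest* Jordan block for λ (equivalently, the smallest k with (A − λI)^k v = 0 for every generalised eigenvector v of λ).

  λ = -2: largest Jordan block has size 3, contributing (x + 2)^3

So m_A(x) = (x + 2)^3 = x^3 + 6*x^2 + 12*x + 8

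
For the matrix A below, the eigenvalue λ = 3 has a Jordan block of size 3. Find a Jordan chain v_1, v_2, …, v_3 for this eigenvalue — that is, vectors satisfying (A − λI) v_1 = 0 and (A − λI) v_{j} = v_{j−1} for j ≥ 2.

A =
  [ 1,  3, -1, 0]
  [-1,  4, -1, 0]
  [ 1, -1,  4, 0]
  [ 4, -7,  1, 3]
A Jordan chain for λ = 3 of length 3:
v_1 = (-2, -1, 1, 4)ᵀ
v_2 = (3, 1, -1, -7)ᵀ
v_3 = (0, 1, 0, 0)ᵀ

Let N = A − (3)·I. We want v_3 with N^3 v_3 = 0 but N^2 v_3 ≠ 0; then v_{j-1} := N · v_j for j = 3, …, 2.

Pick v_3 = (0, 1, 0, 0)ᵀ.
Then v_2 = N · v_3 = (3, 1, -1, -7)ᵀ.
Then v_1 = N · v_2 = (-2, -1, 1, 4)ᵀ.

Sanity check: (A − (3)·I) v_1 = (0, 0, 0, 0)ᵀ = 0. ✓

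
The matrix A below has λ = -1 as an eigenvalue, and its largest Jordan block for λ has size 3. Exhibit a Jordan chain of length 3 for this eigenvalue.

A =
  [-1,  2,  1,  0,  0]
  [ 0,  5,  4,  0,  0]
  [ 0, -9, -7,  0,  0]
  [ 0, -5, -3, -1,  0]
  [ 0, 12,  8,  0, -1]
A Jordan chain for λ = -1 of length 3:
v_1 = (3, 0, 0, -3, 0)ᵀ
v_2 = (2, 6, -9, -5, 12)ᵀ
v_3 = (0, 1, 0, 0, 0)ᵀ

Let N = A − (-1)·I. We want v_3 with N^3 v_3 = 0 but N^2 v_3 ≠ 0; then v_{j-1} := N · v_j for j = 3, …, 2.

Pick v_3 = (0, 1, 0, 0, 0)ᵀ.
Then v_2 = N · v_3 = (2, 6, -9, -5, 12)ᵀ.
Then v_1 = N · v_2 = (3, 0, 0, -3, 0)ᵀ.

Sanity check: (A − (-1)·I) v_1 = (0, 0, 0, 0, 0)ᵀ = 0. ✓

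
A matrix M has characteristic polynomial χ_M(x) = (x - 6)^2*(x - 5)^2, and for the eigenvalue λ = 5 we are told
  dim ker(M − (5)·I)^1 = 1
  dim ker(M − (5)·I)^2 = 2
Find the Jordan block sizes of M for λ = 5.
Block sizes for λ = 5: [2]

From the dimensions of kernels of powers, the number of Jordan blocks of size at least j is d_j − d_{j−1} where d_j = dim ker(N^j) (with d_0 = 0). Computing the differences gives [1, 1].
The number of blocks of size exactly k is (#blocks of size ≥ k) − (#blocks of size ≥ k + 1), so the partition is: 1 block(s) of size 2.
In nonincreasing order the block sizes are [2].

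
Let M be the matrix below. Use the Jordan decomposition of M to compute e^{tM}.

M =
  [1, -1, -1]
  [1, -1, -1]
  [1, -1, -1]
e^{tM} =
  [2 - exp(-t), -1 + exp(-t), -1 + exp(-t)]
  [1 - exp(-t), exp(-t), -1 + exp(-t)]
  [1 - exp(-t), -1 + exp(-t), exp(-t)]

Strategy: write M = P · J · P⁻¹ where J is a Jordan canonical form, so e^{tM} = P · e^{tJ} · P⁻¹, and e^{tJ} can be computed block-by-block.

M has Jordan form
J =
  [-1, 0, 0]
  [ 0, 0, 0]
  [ 0, 0, 0]
(up to reordering of blocks).

Per-block formulas:
  For a 1×1 block at λ = 0: exp(t · [0]) = [e^(0t)].
  For a 1×1 block at λ = -1: exp(t · [-1]) = [e^(-1t)].

After assembling e^{tJ} and conjugating by P, we get:

e^{tM} =
  [2 - exp(-t), -1 + exp(-t), -1 + exp(-t)]
  [1 - exp(-t), exp(-t), -1 + exp(-t)]
  [1 - exp(-t), -1 + exp(-t), exp(-t)]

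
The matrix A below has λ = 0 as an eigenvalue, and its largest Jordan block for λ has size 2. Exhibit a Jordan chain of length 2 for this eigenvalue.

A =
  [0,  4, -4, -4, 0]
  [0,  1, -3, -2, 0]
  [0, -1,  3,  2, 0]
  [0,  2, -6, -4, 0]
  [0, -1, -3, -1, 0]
A Jordan chain for λ = 0 of length 2:
v_1 = (4, 1, -1, 2, -1)ᵀ
v_2 = (0, 1, 0, 0, 0)ᵀ

Let N = A − (0)·I. We want v_2 with N^2 v_2 = 0 but N^1 v_2 ≠ 0; then v_{j-1} := N · v_j for j = 2, …, 2.

Pick v_2 = (0, 1, 0, 0, 0)ᵀ.
Then v_1 = N · v_2 = (4, 1, -1, 2, -1)ᵀ.

Sanity check: (A − (0)·I) v_1 = (0, 0, 0, 0, 0)ᵀ = 0. ✓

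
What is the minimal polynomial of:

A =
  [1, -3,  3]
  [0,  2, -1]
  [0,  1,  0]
x^2 - 2*x + 1

The characteristic polynomial is χ_A(x) = (x - 1)^3, so the eigenvalues are known. The minimal polynomial is
  m_A(x) = Π_λ (x − λ)^{k_λ}
where k_λ is the size of the *largest* Jordan block for λ (equivalently, the smallest k with (A − λI)^k v = 0 for every generalised eigenvector v of λ).

  λ = 1: largest Jordan block has size 2, contributing (x − 1)^2

So m_A(x) = (x - 1)^2 = x^2 - 2*x + 1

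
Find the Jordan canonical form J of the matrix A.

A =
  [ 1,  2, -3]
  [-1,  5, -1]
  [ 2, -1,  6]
J_3(4)

The characteristic polynomial is
  det(x·I − A) = x^3 - 12*x^2 + 48*x - 64 = (x - 4)^3

Eigenvalues and multiplicities (the geometric multiplicity of λ is n − rank(A − λI), which equals the number of Jordan blocks for λ):
  λ = 4: algebraic multiplicity = 3, geometric multiplicity = 1

Determining the block sizes for each eigenvalue:
  λ = 4: one block (gm = 1), so the single block has size am = 3 → block sizes [3]

Assembling the blocks gives a Jordan form
J =
  [4, 1, 0]
  [0, 4, 1]
  [0, 0, 4]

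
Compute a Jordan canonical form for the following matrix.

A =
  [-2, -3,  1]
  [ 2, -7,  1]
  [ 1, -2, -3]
J_3(-4)

The characteristic polynomial is
  det(x·I − A) = x^3 + 12*x^2 + 48*x + 64 = (x + 4)^3

Eigenvalues and multiplicities (the geometric multiplicity of λ is n − rank(A − λI), which equals the number of Jordan blocks for λ):
  λ = -4: algebraic multiplicity = 3, geometric multiplicity = 1

Determining the block sizes for each eigenvalue:
  λ = -4: one block (gm = 1), so the single block has size am = 3 → block sizes [3]

Assembling the blocks gives a Jordan form
J =
  [-4,  1,  0]
  [ 0, -4,  1]
  [ 0,  0, -4]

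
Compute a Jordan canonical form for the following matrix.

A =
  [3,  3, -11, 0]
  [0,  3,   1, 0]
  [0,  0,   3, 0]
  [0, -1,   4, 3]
J_3(3) ⊕ J_1(3)

The characteristic polynomial is
  det(x·I − A) = x^4 - 12*x^3 + 54*x^2 - 108*x + 81 = (x - 3)^4

Eigenvalues and multiplicities (the geometric multiplicity of λ is n − rank(A − λI), which equals the number of Jordan blocks for λ):
  λ = 3: algebraic multiplicity = 4, geometric multiplicity = 2

Determining the block sizes for each eigenvalue:
  λ = 3: with am = 4 and gm = 2, the partition is not yet determined (e.g. several partitions of 4 into 2 parts exist). Let N = A − (3)·I. Computing rank(N^1) = 2, rank(N^2) = 1, rank(N^3) = 0; the number of blocks of size ≥ j is rank(N^{j−1}) − rank(N^j), giving [2, 1, 1]. So we have 1 block(s) of size 3, 1 block(s) of size 1 → block sizes [3, 1]

Assembling the blocks gives a Jordan form
J =
  [3, 1, 0, 0]
  [0, 3, 1, 0]
  [0, 0, 3, 0]
  [0, 0, 0, 3]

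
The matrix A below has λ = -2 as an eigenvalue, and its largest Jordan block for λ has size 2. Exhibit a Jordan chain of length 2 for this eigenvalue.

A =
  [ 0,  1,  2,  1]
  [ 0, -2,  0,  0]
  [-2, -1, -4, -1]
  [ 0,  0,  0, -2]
A Jordan chain for λ = -2 of length 2:
v_1 = (2, 0, -2, 0)ᵀ
v_2 = (1, 0, 0, 0)ᵀ

Let N = A − (-2)·I. We want v_2 with N^2 v_2 = 0 but N^1 v_2 ≠ 0; then v_{j-1} := N · v_j for j = 2, …, 2.

Pick v_2 = (1, 0, 0, 0)ᵀ.
Then v_1 = N · v_2 = (2, 0, -2, 0)ᵀ.

Sanity check: (A − (-2)·I) v_1 = (0, 0, 0, 0)ᵀ = 0. ✓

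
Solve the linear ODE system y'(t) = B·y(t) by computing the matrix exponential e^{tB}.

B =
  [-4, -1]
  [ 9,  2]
e^{tB} =
  [-3*t*exp(-t) + exp(-t), -t*exp(-t)]
  [9*t*exp(-t), 3*t*exp(-t) + exp(-t)]

Strategy: write B = P · J · P⁻¹ where J is a Jordan canonical form, so e^{tB} = P · e^{tJ} · P⁻¹, and e^{tJ} can be computed block-by-block.

B has Jordan form
J =
  [-1,  1]
  [ 0, -1]
(up to reordering of blocks).

Per-block formulas:
  For a 2×2 Jordan block J_2(-1): exp(t · J_2(-1)) = e^(-1t)·(I + t·N), where N is the 2×2 nilpotent shift.

After assembling e^{tJ} and conjugating by P, we get:

e^{tB} =
  [-3*t*exp(-t) + exp(-t), -t*exp(-t)]
  [9*t*exp(-t), 3*t*exp(-t) + exp(-t)]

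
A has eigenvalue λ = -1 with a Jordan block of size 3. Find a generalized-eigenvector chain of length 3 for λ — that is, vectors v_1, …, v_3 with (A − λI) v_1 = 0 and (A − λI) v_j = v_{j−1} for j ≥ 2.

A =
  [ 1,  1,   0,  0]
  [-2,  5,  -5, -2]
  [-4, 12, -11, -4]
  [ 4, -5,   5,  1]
A Jordan chain for λ = -1 of length 3:
v_1 = (2, -4, -8, 6)ᵀ
v_2 = (2, -2, -4, 4)ᵀ
v_3 = (1, 0, 0, 0)ᵀ

Let N = A − (-1)·I. We want v_3 with N^3 v_3 = 0 but N^2 v_3 ≠ 0; then v_{j-1} := N · v_j for j = 3, …, 2.

Pick v_3 = (1, 0, 0, 0)ᵀ.
Then v_2 = N · v_3 = (2, -2, -4, 4)ᵀ.
Then v_1 = N · v_2 = (2, -4, -8, 6)ᵀ.

Sanity check: (A − (-1)·I) v_1 = (0, 0, 0, 0)ᵀ = 0. ✓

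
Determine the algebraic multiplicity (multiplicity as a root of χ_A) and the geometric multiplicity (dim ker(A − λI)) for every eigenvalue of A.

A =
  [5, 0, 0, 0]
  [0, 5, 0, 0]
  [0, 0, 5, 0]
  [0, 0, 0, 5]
λ = 5: alg = 4, geom = 4

Step 1 — factor the characteristic polynomial to read off the algebraic multiplicities:
  χ_A(x) = (x - 5)^4

Step 2 — compute geometric multiplicities via the rank-nullity identity g(λ) = n − rank(A − λI):
  rank(A − (5)·I) = 0, so dim ker(A − (5)·I) = n − 0 = 4

Summary:
  λ = 5: algebraic multiplicity = 4, geometric multiplicity = 4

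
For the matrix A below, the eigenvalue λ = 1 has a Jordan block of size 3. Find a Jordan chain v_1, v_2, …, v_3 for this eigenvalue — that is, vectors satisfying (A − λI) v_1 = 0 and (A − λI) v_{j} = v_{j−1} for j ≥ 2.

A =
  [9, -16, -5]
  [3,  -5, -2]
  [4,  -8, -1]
A Jordan chain for λ = 1 of length 3:
v_1 = (-4, -2, 0)ᵀ
v_2 = (8, 3, 4)ᵀ
v_3 = (1, 0, 0)ᵀ

Let N = A − (1)·I. We want v_3 with N^3 v_3 = 0 but N^2 v_3 ≠ 0; then v_{j-1} := N · v_j for j = 3, …, 2.

Pick v_3 = (1, 0, 0)ᵀ.
Then v_2 = N · v_3 = (8, 3, 4)ᵀ.
Then v_1 = N · v_2 = (-4, -2, 0)ᵀ.

Sanity check: (A − (1)·I) v_1 = (0, 0, 0)ᵀ = 0. ✓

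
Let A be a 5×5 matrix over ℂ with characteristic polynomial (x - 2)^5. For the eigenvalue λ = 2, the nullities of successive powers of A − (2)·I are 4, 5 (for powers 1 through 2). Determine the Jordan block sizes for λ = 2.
Block sizes for λ = 2: [2, 1, 1, 1]

From the dimensions of kernels of powers, the number of Jordan blocks of size at least j is d_j − d_{j−1} where d_j = dim ker(N^j) (with d_0 = 0). Computing the differences gives [4, 1].
The number of blocks of size exactly k is (#blocks of size ≥ k) − (#blocks of size ≥ k + 1), so the partition is: 3 block(s) of size 1, 1 block(s) of size 2.
In nonincreasing order the block sizes are [2, 1, 1, 1].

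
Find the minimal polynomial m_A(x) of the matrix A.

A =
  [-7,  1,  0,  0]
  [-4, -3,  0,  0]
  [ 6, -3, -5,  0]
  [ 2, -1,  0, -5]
x^2 + 10*x + 25

The characteristic polynomial is χ_A(x) = (x + 5)^4, so the eigenvalues are known. The minimal polynomial is
  m_A(x) = Π_λ (x − λ)^{k_λ}
where k_λ is the size of the *largest* Jordan block for λ (equivalently, the smallest k with (A − λI)^k v = 0 for every generalised eigenvector v of λ).

  λ = -5: largest Jordan block has size 2, contributing (x + 5)^2

So m_A(x) = (x + 5)^2 = x^2 + 10*x + 25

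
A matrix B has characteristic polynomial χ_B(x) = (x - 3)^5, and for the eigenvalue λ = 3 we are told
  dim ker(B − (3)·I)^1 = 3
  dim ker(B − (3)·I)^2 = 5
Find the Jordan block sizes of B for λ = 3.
Block sizes for λ = 3: [2, 2, 1]

From the dimensions of kernels of powers, the number of Jordan blocks of size at least j is d_j − d_{j−1} where d_j = dim ker(N^j) (with d_0 = 0). Computing the differences gives [3, 2].
The number of blocks of size exactly k is (#blocks of size ≥ k) − (#blocks of size ≥ k + 1), so the partition is: 1 block(s) of size 1, 2 block(s) of size 2.
In nonincreasing order the block sizes are [2, 2, 1].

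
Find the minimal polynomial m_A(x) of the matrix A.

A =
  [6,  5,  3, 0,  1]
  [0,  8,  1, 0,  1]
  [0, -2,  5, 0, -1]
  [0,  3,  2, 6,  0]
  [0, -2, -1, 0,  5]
x^3 - 18*x^2 + 108*x - 216

The characteristic polynomial is χ_A(x) = (x - 6)^5, so the eigenvalues are known. The minimal polynomial is
  m_A(x) = Π_λ (x − λ)^{k_λ}
where k_λ is the size of the *largest* Jordan block for λ (equivalently, the smallest k with (A − λI)^k v = 0 for every generalised eigenvector v of λ).

  λ = 6: largest Jordan block has size 3, contributing (x − 6)^3

So m_A(x) = (x - 6)^3 = x^3 - 18*x^2 + 108*x - 216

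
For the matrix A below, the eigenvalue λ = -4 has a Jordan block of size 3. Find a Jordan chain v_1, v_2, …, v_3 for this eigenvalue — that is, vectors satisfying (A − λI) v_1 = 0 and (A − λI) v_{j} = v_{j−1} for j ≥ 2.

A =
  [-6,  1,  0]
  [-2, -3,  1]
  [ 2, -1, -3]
A Jordan chain for λ = -4 of length 3:
v_1 = (2, 4, 0)ᵀ
v_2 = (-2, -2, 2)ᵀ
v_3 = (1, 0, 0)ᵀ

Let N = A − (-4)·I. We want v_3 with N^3 v_3 = 0 but N^2 v_3 ≠ 0; then v_{j-1} := N · v_j for j = 3, …, 2.

Pick v_3 = (1, 0, 0)ᵀ.
Then v_2 = N · v_3 = (-2, -2, 2)ᵀ.
Then v_1 = N · v_2 = (2, 4, 0)ᵀ.

Sanity check: (A − (-4)·I) v_1 = (0, 0, 0)ᵀ = 0. ✓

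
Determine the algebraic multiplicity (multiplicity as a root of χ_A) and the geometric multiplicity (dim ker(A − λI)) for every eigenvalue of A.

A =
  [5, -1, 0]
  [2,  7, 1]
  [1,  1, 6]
λ = 6: alg = 3, geom = 1

Step 1 — factor the characteristic polynomial to read off the algebraic multiplicities:
  χ_A(x) = (x - 6)^3

Step 2 — compute geometric multiplicities via the rank-nullity identity g(λ) = n − rank(A − λI):
  rank(A − (6)·I) = 2, so dim ker(A − (6)·I) = n − 2 = 1

Summary:
  λ = 6: algebraic multiplicity = 3, geometric multiplicity = 1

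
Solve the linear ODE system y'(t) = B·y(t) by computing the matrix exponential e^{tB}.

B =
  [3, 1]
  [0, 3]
e^{tB} =
  [exp(3*t), t*exp(3*t)]
  [0, exp(3*t)]

Strategy: write B = P · J · P⁻¹ where J is a Jordan canonical form, so e^{tB} = P · e^{tJ} · P⁻¹, and e^{tJ} can be computed block-by-block.

B has Jordan form
J =
  [3, 1]
  [0, 3]
(up to reordering of blocks).

Per-block formulas:
  For a 2×2 Jordan block J_2(3): exp(t · J_2(3)) = e^(3t)·(I + t·N), where N is the 2×2 nilpotent shift.

After assembling e^{tJ} and conjugating by P, we get:

e^{tB} =
  [exp(3*t), t*exp(3*t)]
  [0, exp(3*t)]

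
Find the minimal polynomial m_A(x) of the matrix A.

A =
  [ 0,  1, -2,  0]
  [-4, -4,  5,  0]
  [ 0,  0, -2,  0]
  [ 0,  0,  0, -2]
x^3 + 6*x^2 + 12*x + 8

The characteristic polynomial is χ_A(x) = (x + 2)^4, so the eigenvalues are known. The minimal polynomial is
  m_A(x) = Π_λ (x − λ)^{k_λ}
where k_λ is the size of the *largest* Jordan block for λ (equivalently, the smallest k with (A − λI)^k v = 0 for every generalised eigenvector v of λ).

  λ = -2: largest Jordan block has size 3, contributing (x + 2)^3

So m_A(x) = (x + 2)^3 = x^3 + 6*x^2 + 12*x + 8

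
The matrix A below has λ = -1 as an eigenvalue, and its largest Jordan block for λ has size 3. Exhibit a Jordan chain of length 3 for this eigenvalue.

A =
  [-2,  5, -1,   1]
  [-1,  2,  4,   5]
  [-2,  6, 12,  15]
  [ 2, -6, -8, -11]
A Jordan chain for λ = -1 of length 3:
v_1 = (-2, -2, -4, 4)ᵀ
v_2 = (5, 3, 6, -6)ᵀ
v_3 = (0, 1, 0, 0)ᵀ

Let N = A − (-1)·I. We want v_3 with N^3 v_3 = 0 but N^2 v_3 ≠ 0; then v_{j-1} := N · v_j for j = 3, …, 2.

Pick v_3 = (0, 1, 0, 0)ᵀ.
Then v_2 = N · v_3 = (5, 3, 6, -6)ᵀ.
Then v_1 = N · v_2 = (-2, -2, -4, 4)ᵀ.

Sanity check: (A − (-1)·I) v_1 = (0, 0, 0, 0)ᵀ = 0. ✓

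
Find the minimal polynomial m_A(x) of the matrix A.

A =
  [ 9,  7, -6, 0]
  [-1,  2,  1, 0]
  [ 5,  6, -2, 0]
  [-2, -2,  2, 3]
x^3 - 9*x^2 + 27*x - 27

The characteristic polynomial is χ_A(x) = (x - 3)^4, so the eigenvalues are known. The minimal polynomial is
  m_A(x) = Π_λ (x − λ)^{k_λ}
where k_λ is the size of the *largest* Jordan block for λ (equivalently, the smallest k with (A − λI)^k v = 0 for every generalised eigenvector v of λ).

  λ = 3: largest Jordan block has size 3, contributing (x − 3)^3

So m_A(x) = (x - 3)^3 = x^3 - 9*x^2 + 27*x - 27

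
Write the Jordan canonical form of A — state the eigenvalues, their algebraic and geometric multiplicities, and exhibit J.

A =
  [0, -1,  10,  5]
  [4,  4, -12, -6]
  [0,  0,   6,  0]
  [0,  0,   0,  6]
J_2(2) ⊕ J_1(6) ⊕ J_1(6)

The characteristic polynomial is
  det(x·I − A) = x^4 - 16*x^3 + 88*x^2 - 192*x + 144 = (x - 6)^2*(x - 2)^2

Eigenvalues and multiplicities (the geometric multiplicity of λ is n − rank(A − λI), which equals the number of Jordan blocks for λ):
  λ = 2: algebraic multiplicity = 2, geometric multiplicity = 1
  λ = 6: algebraic multiplicity = 2, geometric multiplicity = 2

Determining the block sizes for each eigenvalue:
  λ = 2: one block (gm = 1), so the single block has size am = 2 → block sizes [2]
  λ = 6: gm = am = 2, so every block has size 1 → block sizes [1, 1]

Assembling the blocks gives a Jordan form
J =
  [2, 1, 0, 0]
  [0, 2, 0, 0]
  [0, 0, 6, 0]
  [0, 0, 0, 6]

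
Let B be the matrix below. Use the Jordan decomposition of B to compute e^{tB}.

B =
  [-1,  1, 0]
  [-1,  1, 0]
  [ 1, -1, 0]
e^{tB} =
  [1 - t, t, 0]
  [-t, t + 1, 0]
  [t, -t, 1]

Strategy: write B = P · J · P⁻¹ where J is a Jordan canonical form, so e^{tB} = P · e^{tJ} · P⁻¹, and e^{tJ} can be computed block-by-block.

B has Jordan form
J =
  [0, 1, 0]
  [0, 0, 0]
  [0, 0, 0]
(up to reordering of blocks).

Per-block formulas:
  For a 1×1 block at λ = 0: exp(t · [0]) = [e^(0t)].
  For a 2×2 Jordan block J_2(0): exp(t · J_2(0)) = e^(0t)·(I + t·N), where N is the 2×2 nilpotent shift.

After assembling e^{tJ} and conjugating by P, we get:

e^{tB} =
  [1 - t, t, 0]
  [-t, t + 1, 0]
  [t, -t, 1]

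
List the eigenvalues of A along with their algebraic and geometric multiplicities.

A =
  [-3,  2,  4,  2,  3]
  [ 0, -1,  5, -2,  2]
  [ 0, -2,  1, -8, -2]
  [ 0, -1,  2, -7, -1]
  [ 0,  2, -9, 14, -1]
λ = -3: alg = 3, geom = 1; λ = -1: alg = 2, geom = 1

Step 1 — factor the characteristic polynomial to read off the algebraic multiplicities:
  χ_A(x) = (x + 1)^2*(x + 3)^3

Step 2 — compute geometric multiplicities via the rank-nullity identity g(λ) = n − rank(A − λI):
  rank(A − (-3)·I) = 4, so dim ker(A − (-3)·I) = n − 4 = 1
  rank(A − (-1)·I) = 4, so dim ker(A − (-1)·I) = n − 4 = 1

Summary:
  λ = -3: algebraic multiplicity = 3, geometric multiplicity = 1
  λ = -1: algebraic multiplicity = 2, geometric multiplicity = 1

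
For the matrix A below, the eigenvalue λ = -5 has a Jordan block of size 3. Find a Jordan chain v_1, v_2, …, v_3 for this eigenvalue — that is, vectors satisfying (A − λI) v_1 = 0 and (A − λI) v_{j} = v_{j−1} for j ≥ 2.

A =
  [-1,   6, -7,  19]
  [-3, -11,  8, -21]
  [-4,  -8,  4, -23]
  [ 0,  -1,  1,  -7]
A Jordan chain for λ = -5 of length 3:
v_1 = (1, -1, -3, -1)ᵀ
v_2 = (-2, 3, 4, 1)ᵀ
v_3 = (1, -1, 0, 0)ᵀ

Let N = A − (-5)·I. We want v_3 with N^3 v_3 = 0 but N^2 v_3 ≠ 0; then v_{j-1} := N · v_j for j = 3, …, 2.

Pick v_3 = (1, -1, 0, 0)ᵀ.
Then v_2 = N · v_3 = (-2, 3, 4, 1)ᵀ.
Then v_1 = N · v_2 = (1, -1, -3, -1)ᵀ.

Sanity check: (A − (-5)·I) v_1 = (0, 0, 0, 0)ᵀ = 0. ✓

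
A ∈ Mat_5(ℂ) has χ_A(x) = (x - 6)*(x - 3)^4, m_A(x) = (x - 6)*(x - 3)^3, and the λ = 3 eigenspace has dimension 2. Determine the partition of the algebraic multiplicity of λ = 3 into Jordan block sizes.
Block sizes for λ = 3: [3, 1]

Step 1 — from the characteristic polynomial, algebraic multiplicity of λ = 3 is 4. From dim ker(A − (3)·I) = 2, there are exactly 2 Jordan blocks for λ = 3.
Step 2 — from the minimal polynomial, the factor (x − 3)^3 tells us the largest block for λ = 3 has size 3.
Step 3 — with total size 4, 2 blocks, and largest block 3, the block sizes (in nonincreasing order) are [3, 1].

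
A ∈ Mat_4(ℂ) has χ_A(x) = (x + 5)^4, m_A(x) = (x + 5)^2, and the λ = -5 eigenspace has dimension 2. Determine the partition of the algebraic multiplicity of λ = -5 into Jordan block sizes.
Block sizes for λ = -5: [2, 2]

Step 1 — from the characteristic polynomial, algebraic multiplicity of λ = -5 is 4. From dim ker(A − (-5)·I) = 2, there are exactly 2 Jordan blocks for λ = -5.
Step 2 — from the minimal polynomial, the factor (x + 5)^2 tells us the largest block for λ = -5 has size 2.
Step 3 — with total size 4, 2 blocks, and largest block 2, the block sizes (in nonincreasing order) are [2, 2].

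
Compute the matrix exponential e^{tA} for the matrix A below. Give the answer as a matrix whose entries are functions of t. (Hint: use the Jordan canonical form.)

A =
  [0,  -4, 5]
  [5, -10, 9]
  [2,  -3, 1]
e^{tA} =
  [-t^2*exp(-3*t)/2 + 3*t*exp(-3*t) + exp(-3*t), t^2*exp(-3*t)/2 - 4*t*exp(-3*t), -t^2*exp(-3*t)/2 + 5*t*exp(-3*t)]
  [-t^2*exp(-3*t) + 5*t*exp(-3*t), t^2*exp(-3*t) - 7*t*exp(-3*t) + exp(-3*t), -t^2*exp(-3*t) + 9*t*exp(-3*t)]
  [-t^2*exp(-3*t)/2 + 2*t*exp(-3*t), t^2*exp(-3*t)/2 - 3*t*exp(-3*t), -t^2*exp(-3*t)/2 + 4*t*exp(-3*t) + exp(-3*t)]

Strategy: write A = P · J · P⁻¹ where J is a Jordan canonical form, so e^{tA} = P · e^{tJ} · P⁻¹, and e^{tJ} can be computed block-by-block.

A has Jordan form
J =
  [-3,  1,  0]
  [ 0, -3,  1]
  [ 0,  0, -3]
(up to reordering of blocks).

Per-block formulas:
  For a 3×3 Jordan block J_3(-3): exp(t · J_3(-3)) = e^(-3t)·(I + t·N + (t^2/2)·N^2), where N is the 3×3 nilpotent shift.

After assembling e^{tJ} and conjugating by P, we get:

e^{tA} =
  [-t^2*exp(-3*t)/2 + 3*t*exp(-3*t) + exp(-3*t), t^2*exp(-3*t)/2 - 4*t*exp(-3*t), -t^2*exp(-3*t)/2 + 5*t*exp(-3*t)]
  [-t^2*exp(-3*t) + 5*t*exp(-3*t), t^2*exp(-3*t) - 7*t*exp(-3*t) + exp(-3*t), -t^2*exp(-3*t) + 9*t*exp(-3*t)]
  [-t^2*exp(-3*t)/2 + 2*t*exp(-3*t), t^2*exp(-3*t)/2 - 3*t*exp(-3*t), -t^2*exp(-3*t)/2 + 4*t*exp(-3*t) + exp(-3*t)]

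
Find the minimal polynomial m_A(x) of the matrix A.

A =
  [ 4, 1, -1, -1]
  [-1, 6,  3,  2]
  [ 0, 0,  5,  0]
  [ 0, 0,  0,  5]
x^3 - 15*x^2 + 75*x - 125

The characteristic polynomial is χ_A(x) = (x - 5)^4, so the eigenvalues are known. The minimal polynomial is
  m_A(x) = Π_λ (x − λ)^{k_λ}
where k_λ is the size of the *largest* Jordan block for λ (equivalently, the smallest k with (A − λI)^k v = 0 for every generalised eigenvector v of λ).

  λ = 5: largest Jordan block has size 3, contributing (x − 5)^3

So m_A(x) = (x - 5)^3 = x^3 - 15*x^2 + 75*x - 125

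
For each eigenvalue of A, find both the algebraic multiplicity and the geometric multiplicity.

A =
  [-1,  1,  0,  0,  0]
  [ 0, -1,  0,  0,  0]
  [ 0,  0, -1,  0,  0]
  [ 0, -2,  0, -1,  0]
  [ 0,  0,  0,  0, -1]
λ = -1: alg = 5, geom = 4

Step 1 — factor the characteristic polynomial to read off the algebraic multiplicities:
  χ_A(x) = (x + 1)^5

Step 2 — compute geometric multiplicities via the rank-nullity identity g(λ) = n − rank(A − λI):
  rank(A − (-1)·I) = 1, so dim ker(A − (-1)·I) = n − 1 = 4

Summary:
  λ = -1: algebraic multiplicity = 5, geometric multiplicity = 4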